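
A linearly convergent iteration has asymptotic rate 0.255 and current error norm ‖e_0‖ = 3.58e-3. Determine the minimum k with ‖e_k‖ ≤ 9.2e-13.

17

After k steps, ‖e_k‖ ≈ 3.58e-3·0.255^k.
Need 0.255^k ≤ 9.2e-13/3.58e-3 = 2.56983e-10.
k ≥ ln(2.56983e-10)/ln(0.255) = -22.0820/-1.36649 = 16.160.
Smallest integer k = 17.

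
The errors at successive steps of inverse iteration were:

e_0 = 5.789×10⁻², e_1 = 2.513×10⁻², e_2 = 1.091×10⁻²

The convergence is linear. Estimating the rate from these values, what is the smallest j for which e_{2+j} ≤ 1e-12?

Rate ρ ≈ e_2/e_1 = 1.091×10⁻²/2.513×10⁻² = 0.4341.
After j more steps, e_{2+j} ≈ 1.091×10⁻²·ρ^j; need ρ^j ≤ 1e-12/1.091×10⁻² = 9.1659e-11.
j ≥ ln(9.1659e-11)/ln(0.4341) = -23.1129/-0.83448 = 27.697.
So 28 more iterations are needed.

28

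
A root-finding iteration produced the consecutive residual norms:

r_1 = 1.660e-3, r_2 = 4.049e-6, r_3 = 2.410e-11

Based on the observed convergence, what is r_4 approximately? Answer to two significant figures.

8.5e-22

First estimate the order: p ≈ ln(r_3/r_2) / ln(r_2/r_1) = ln(2.410e-11/4.049e-6)/ln(4.049e-6/1.660e-3) = ln(5.95209e-06)/ln(0.00243916) ≈ 1.9999.
Then r_4 ≈ r_3·(r_3/r_2)^p = 2.410e-11·(5.95209e-06)^1.9999 = 2.410e-11·3.547e-11 ≈ 8.548e-22.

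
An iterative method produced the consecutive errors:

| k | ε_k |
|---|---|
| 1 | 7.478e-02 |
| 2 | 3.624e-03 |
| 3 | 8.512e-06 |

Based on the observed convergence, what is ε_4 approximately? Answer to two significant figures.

First estimate the order: p ≈ ln(ε_3/ε_2) / ln(ε_2/ε_1) = ln(8.512e-06/3.624e-03)/ln(3.624e-03/7.478e-02) = ln(0.00234879)/ln(0.0484622) ≈ 2.0000.
Then ε_4 ≈ ε_3·(ε_3/ε_2)^p = 8.512e-06·(0.00234879)^2.0000 = 8.512e-06·5.51681e-06 ≈ 4.696e-11.

4.7e-11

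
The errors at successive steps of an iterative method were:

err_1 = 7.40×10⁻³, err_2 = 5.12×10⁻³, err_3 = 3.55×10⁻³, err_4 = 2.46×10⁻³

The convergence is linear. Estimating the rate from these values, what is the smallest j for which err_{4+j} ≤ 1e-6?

22

Rate ρ ≈ err_4/err_3 = 2.46×10⁻³/3.55×10⁻³ = 0.6930.
After j more steps, err_{4+j} ≈ 2.46×10⁻³·ρ^j; need ρ^j ≤ 1e-6/2.46×10⁻³ = 0.000406504.
j ≥ ln(0.000406504)/ln(0.6930) = -7.8079/-0.36673 = 21.291.
So 22 more iterations are needed.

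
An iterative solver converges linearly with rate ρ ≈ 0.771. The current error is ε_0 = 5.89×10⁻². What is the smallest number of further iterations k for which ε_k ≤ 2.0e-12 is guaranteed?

93

After k steps, ε_k ≈ 5.89×10⁻²·0.771^k.
Need 0.771^k ≤ 2.0e-12/5.89×10⁻² = 3.39559e-11.
k ≥ ln(3.39559e-11)/ln(0.771) = -24.1060/-0.26007 = 92.690.
Smallest integer k = 93.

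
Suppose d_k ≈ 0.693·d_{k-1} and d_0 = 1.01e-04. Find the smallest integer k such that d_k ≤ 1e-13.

57

After k steps, d_k ≈ 1.01e-04·0.693^k.
Need 0.693^k ≤ 1e-13/1.01e-04 = 9.90099e-10.
k ≥ ln(9.90099e-10)/ln(0.693) = -20.7332/-0.36673 = 56.535.
Smallest integer k = 57.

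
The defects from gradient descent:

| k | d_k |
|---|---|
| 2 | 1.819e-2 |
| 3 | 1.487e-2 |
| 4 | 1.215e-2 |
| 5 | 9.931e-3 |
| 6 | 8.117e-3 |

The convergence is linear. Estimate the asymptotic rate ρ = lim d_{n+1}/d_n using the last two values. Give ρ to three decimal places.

ρ ≈ d_6/d_5 = 8.117e-3/9.931e-3 = 0.81734

0.817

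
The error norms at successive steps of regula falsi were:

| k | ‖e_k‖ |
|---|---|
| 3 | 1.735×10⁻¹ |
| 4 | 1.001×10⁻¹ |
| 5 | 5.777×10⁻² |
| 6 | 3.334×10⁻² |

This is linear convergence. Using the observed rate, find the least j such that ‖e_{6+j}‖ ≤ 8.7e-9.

28

Rate ρ ≈ ‖e_6‖/‖e_5‖ = 3.334×10⁻²/5.777×10⁻² = 0.5771.
After j more steps, ‖e_{6+j}‖ ≈ 3.334×10⁻²·ρ^j; need ρ^j ≤ 8.7e-9/3.334×10⁻² = 2.60948e-07.
j ≥ ln(2.60948e-07)/ln(0.5771) = -15.1589/-0.54974 = 27.575.
So 28 more iterations are needed.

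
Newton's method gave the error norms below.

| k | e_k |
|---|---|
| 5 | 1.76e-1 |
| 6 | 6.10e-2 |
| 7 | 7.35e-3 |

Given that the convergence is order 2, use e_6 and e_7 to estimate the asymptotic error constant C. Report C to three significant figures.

C ≈ e_7 / e_6^2
  = 7.35e-3 / (6.10e-2)^2
  = 7.35e-3 / 0.003721 ≈ 1.9753

1.98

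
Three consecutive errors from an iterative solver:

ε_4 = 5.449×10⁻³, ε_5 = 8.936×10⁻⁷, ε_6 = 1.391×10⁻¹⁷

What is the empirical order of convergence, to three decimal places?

p ≈ ln(ε_6/ε_5) / ln(ε_5/ε_4)
  = ln(1.391×10⁻¹⁷/8.936×10⁻⁷) / ln(8.936×10⁻⁷/5.449×10⁻³)
  = ln(1.55662e-11) / ln(0.000163993)
  = -24.885919 / -8.715687 ≈ 2.855302

2.855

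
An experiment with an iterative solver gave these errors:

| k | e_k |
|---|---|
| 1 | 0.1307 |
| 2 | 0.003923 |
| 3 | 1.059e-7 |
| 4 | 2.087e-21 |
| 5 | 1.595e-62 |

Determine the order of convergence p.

Consecutive ratios: e_5/e_4 = 1.595e-62/2.087e-21 = 7.64255e-42, e_4/e_3 = 2.087e-21/1.059e-7 = 1.97073e-14.
p ≈ ln(7.64255e-42)/ln(1.97073e-14) = -94.6748/-31.5578 ≈ 3.00.
So the convergence is cubic (order 3).

3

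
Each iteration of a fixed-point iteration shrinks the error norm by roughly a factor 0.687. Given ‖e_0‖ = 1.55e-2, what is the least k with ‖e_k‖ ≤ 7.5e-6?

21

After k steps, ‖e_k‖ ≈ 1.55e-2·0.687^k.
Need 0.687^k ≤ 7.5e-6/1.55e-2 = 0.000483871.
k ≥ ln(0.000483871)/ln(0.687) = -7.6337/-0.37542 = 20.334.
Smallest integer k = 21.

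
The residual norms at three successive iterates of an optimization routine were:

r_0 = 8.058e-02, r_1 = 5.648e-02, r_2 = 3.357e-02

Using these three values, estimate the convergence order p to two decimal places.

1.46

p ≈ ln(r_2/r_1) / ln(r_1/r_0)
  = ln(3.357e-02/5.648e-02) / ln(5.648e-02/8.058e-02)
  = ln(0.59437) / ln(0.700918)
  = -0.52025 / -0.35536 ≈ 1.46401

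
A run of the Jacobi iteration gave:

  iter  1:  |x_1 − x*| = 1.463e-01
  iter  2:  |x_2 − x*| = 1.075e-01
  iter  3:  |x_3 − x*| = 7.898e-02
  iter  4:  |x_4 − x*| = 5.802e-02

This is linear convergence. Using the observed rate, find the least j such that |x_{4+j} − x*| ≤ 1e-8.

51

Rate ρ ≈ |x_4 − x*|/|x_3 − x*| = 5.802e-02/7.898e-02 = 0.7346.
After j more steps, |x_{4+j} − x*| ≈ 5.802e-02·ρ^j; need ρ^j ≤ 1e-8/5.802e-02 = 1.72354e-07.
j ≥ ln(1.72354e-07)/ln(0.7346) = -15.5737/-0.30843 = 50.493.
So 51 more iterations are needed.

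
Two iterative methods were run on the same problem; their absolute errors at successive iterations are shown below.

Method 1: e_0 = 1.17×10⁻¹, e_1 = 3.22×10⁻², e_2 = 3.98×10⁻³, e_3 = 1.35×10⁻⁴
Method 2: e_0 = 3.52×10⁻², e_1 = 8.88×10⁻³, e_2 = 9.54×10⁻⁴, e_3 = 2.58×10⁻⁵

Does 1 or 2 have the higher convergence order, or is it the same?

Method 1: p ≈ ln(1.35×10⁻⁴/3.98×10⁻³)/ln(3.98×10⁻³/3.22×10⁻²) ≈ 1.62.
Method 2: p ≈ ln(2.58×10⁻⁵/9.54×10⁻⁴)/ln(9.54×10⁻⁴/8.88×10⁻³) ≈ 1.62.
Both orders ≈ 1.6 — effectively the same.

same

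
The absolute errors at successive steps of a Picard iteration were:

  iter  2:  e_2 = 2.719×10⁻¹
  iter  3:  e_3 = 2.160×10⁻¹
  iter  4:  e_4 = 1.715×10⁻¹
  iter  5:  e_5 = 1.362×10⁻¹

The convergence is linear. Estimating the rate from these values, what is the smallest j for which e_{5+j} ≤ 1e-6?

Rate ρ ≈ e_5/e_4 = 1.362×10⁻¹/1.715×10⁻¹ = 0.7942.
After j more steps, e_{5+j} ≈ 1.362×10⁻¹·ρ^j; need ρ^j ≤ 1e-6/1.362×10⁻¹ = 7.34214e-06.
j ≥ ln(7.34214e-06)/ln(0.7942) = -11.8219/-0.23042 = 51.306.
So 52 more iterations are needed.

52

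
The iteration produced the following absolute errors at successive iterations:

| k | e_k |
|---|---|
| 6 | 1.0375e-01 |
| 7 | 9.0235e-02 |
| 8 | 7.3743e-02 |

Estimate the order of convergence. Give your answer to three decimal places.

1.446

p ≈ ln(e_8/e_7) / ln(e_7/e_6)
  = ln(7.3743e-02/9.0235e-02) / ln(9.0235e-02/1.0375e-01)
  = ln(0.817233) / ln(0.869735)
  = -0.201831 / -0.139567 ≈ 1.446123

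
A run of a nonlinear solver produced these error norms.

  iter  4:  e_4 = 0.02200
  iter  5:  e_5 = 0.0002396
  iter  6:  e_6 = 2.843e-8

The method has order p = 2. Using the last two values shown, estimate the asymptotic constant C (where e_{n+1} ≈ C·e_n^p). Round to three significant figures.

C ≈ e_6 / e_5^2
  = 2.843e-8 / (0.0002396)^2
  = 2.843e-8 / 5.74082e-08 ≈ 0.49523

0.495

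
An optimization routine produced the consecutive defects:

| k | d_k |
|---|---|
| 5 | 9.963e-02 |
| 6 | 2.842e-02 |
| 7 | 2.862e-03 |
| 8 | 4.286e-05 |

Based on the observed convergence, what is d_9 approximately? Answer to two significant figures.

First estimate the order: p ≈ ln(d_8/d_7) / ln(d_7/d_6) = ln(4.286e-05/2.862e-03)/ln(2.862e-03/2.842e-02) = ln(0.0149755)/ln(0.100704) ≈ 1.8302.
Then d_9 ≈ d_8·(d_8/d_7)^p = 4.286e-05·(0.0149755)^1.8302 = 4.286e-05·0.000457702 ≈ 1.962e-08.

2.0e-8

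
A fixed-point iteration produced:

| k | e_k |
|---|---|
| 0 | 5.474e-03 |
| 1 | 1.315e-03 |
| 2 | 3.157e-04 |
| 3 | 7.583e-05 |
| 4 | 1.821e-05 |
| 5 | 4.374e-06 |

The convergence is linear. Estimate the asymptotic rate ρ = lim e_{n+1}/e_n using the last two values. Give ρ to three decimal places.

ρ ≈ e_5/e_4 = 4.374e-06/1.821e-05 = 0.24020

0.240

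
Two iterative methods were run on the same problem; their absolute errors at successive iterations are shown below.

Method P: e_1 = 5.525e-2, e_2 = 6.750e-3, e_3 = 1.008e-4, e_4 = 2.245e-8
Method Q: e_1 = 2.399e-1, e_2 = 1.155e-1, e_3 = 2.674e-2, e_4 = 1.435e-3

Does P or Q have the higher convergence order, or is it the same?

same

Method P: p ≈ ln(2.245e-8/1.008e-4)/ln(1.008e-4/6.750e-3) ≈ 2.00.
Method Q: p ≈ ln(1.435e-3/2.674e-2)/ln(2.674e-2/1.155e-1) ≈ 2.00.
Both orders ≈ 2.0 — effectively the same.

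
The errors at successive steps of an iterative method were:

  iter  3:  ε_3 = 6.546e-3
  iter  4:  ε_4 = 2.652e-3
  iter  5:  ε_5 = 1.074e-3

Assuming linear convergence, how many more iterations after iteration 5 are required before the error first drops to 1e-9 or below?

Rate ρ ≈ ε_5/ε_4 = 1.074e-3/2.652e-3 = 0.4050.
After j more steps, ε_{5+j} ≈ 1.074e-3·ρ^j; need ρ^j ≤ 1e-9/1.074e-3 = 9.31099e-07.
j ≥ ln(9.31099e-07)/ln(0.4050) = -13.8869/-0.90387 = 15.364.
So 16 more iterations are needed.

16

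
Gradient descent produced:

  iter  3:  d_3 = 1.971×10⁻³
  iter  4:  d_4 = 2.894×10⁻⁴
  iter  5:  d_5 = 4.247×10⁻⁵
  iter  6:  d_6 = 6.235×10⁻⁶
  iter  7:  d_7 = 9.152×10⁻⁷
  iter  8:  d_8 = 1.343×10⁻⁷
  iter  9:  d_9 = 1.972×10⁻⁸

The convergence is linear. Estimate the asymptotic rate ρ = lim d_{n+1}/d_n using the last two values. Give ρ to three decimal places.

0.147

ρ ≈ d_9/d_8 = 1.972×10⁻⁸/1.343×10⁻⁷ = 0.14684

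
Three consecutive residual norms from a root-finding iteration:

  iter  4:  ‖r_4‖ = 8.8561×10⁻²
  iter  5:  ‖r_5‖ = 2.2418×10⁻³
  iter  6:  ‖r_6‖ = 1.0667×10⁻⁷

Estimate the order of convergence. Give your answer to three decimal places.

2.707

p ≈ ln(‖r_6‖/‖r_5‖) / ln(‖r_5‖/‖r_4‖)
  = ln(1.0667×10⁻⁷/2.2418×10⁻³) / ln(2.2418×10⁻³/8.8561×10⁻²)
  = ln(4.75823e-05) / ln(0.0253136)
  = -9.953050 / -3.676413 ≈ 2.707272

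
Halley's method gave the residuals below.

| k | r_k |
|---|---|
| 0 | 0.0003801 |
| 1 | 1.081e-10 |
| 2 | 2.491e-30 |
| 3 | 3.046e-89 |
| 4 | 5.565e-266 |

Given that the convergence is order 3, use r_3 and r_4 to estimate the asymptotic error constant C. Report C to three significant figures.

1.97

C ≈ r_4 / r_3^3
  = 5.565e-266 / (3.046e-89)^3
  = 5.565e-266 / 2.82611e-266 ≈ 1.9691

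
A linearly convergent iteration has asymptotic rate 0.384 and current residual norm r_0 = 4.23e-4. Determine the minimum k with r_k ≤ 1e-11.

After k steps, r_k ≈ 4.23e-4·0.384^k.
Need 0.384^k ≤ 1e-11/4.23e-4 = 2.36407e-08.
k ≥ ln(2.36407e-08)/ln(0.384) = -17.5603/-0.95711 = 18.347.
Smallest integer k = 19.

19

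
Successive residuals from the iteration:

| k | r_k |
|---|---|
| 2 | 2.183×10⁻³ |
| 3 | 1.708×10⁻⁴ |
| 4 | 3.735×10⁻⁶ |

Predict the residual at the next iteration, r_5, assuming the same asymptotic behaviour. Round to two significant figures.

1.2e-8

First estimate the order: p ≈ ln(r_4/r_3) / ln(r_3/r_2) = ln(3.735×10⁻⁶/1.708×10⁻⁴)/ln(1.708×10⁻⁴/2.183×10⁻³) = ln(0.0218677)/ln(0.078241) ≈ 1.5003.
Then r_5 ≈ r_4·(r_4/r_3)^p = 3.735×10⁻⁶·(0.0218677)^1.5003 = 3.735×10⁻⁶·0.00323003 ≈ 1.206e-08.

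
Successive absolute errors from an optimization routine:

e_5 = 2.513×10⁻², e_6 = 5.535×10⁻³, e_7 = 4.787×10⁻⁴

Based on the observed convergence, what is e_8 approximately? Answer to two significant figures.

First estimate the order: p ≈ ln(e_7/e_6) / ln(e_6/e_5) = ln(4.787×10⁻⁴/5.535×10⁻³)/ln(5.535×10⁻³/2.513×10⁻²) = ln(0.086486)/ln(0.220255) ≈ 1.6179.
Then e_8 ≈ e_7·(e_7/e_6)^p = 4.787×10⁻⁴·(0.086486)^1.6179 = 4.787×10⁻⁴·0.0190583 ≈ 9.123e-06.

9.1e-6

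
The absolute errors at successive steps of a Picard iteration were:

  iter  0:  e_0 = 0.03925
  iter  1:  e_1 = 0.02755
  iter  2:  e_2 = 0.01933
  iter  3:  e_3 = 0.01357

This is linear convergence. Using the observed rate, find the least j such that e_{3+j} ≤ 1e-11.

Rate ρ ≈ e_3/e_2 = 0.01357/0.01933 = 0.7020.
After j more steps, e_{3+j} ≈ 0.01357·ρ^j; need ρ^j ≤ 1e-11/0.01357 = 7.3692e-10.
j ≥ ln(7.3692e-10)/ln(0.7020) = -21.0285/-0.35382 = 59.433.
So 60 more iterations are needed.

60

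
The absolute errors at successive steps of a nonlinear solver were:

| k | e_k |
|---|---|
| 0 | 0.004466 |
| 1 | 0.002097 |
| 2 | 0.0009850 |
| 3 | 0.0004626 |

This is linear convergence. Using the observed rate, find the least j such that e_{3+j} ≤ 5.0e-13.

Rate ρ ≈ e_3/e_2 = 0.0004626/0.0009850 = 0.4696.
After j more steps, e_{3+j} ≈ 0.0004626·ρ^j; need ρ^j ≤ 5.0e-13/0.0004626 = 1.08085e-09.
j ≥ ln(1.08085e-09)/ln(0.4696) = -20.6455/-0.75587 = 27.314.
So 28 more iterations are needed.

28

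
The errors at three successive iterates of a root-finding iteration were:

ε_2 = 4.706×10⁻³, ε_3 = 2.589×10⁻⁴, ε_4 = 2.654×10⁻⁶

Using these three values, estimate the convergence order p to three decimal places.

1.579

p ≈ ln(ε_4/ε_3) / ln(ε_3/ε_2)
  = ln(2.654×10⁻⁶/2.589×10⁻⁴) / ln(2.589×10⁻⁴/4.706×10⁻³)
  = ln(0.0102511) / ln(0.0550149)
  = -4.580370 / -2.900151 ≈ 1.579356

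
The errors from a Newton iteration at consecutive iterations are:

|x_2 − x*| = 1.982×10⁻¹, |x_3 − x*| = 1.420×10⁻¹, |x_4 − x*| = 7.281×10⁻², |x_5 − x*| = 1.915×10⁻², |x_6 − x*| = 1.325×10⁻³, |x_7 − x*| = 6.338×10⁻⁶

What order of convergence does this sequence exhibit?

2

Consecutive ratios: |x_7 − x*|/|x_6 − x*| = 6.338×10⁻⁶/1.325×10⁻³ = 0.0047834, |x_6 − x*|/|x_5 − x*| = 1.325×10⁻³/1.915×10⁻² = 0.0691906.
p ≈ ln(0.0047834)/ln(0.0691906) = -5.3426/-2.6709 ≈ 2.00.
So the convergence is quadratic (order 2).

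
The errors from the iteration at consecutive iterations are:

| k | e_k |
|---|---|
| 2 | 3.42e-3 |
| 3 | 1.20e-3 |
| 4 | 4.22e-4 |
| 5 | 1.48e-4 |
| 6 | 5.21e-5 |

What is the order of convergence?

1

Consecutive ratios: e_6/e_5 = 5.21e-5/1.48e-4 = 0.352027, e_5/e_4 = 1.48e-4/4.22e-4 = 0.350711.
p ≈ ln(0.352027)/ln(0.350711) = -1.0440/-1.0478 ≈ 1.00.
So the convergence is linear (order 1).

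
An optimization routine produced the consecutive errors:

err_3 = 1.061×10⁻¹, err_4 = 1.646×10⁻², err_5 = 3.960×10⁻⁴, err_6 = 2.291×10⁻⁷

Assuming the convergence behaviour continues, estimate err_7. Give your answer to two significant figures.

First estimate the order: p ≈ ln(err_6/err_5) / ln(err_5/err_4) = ln(2.291×10⁻⁷/3.960×10⁻⁴)/ln(3.960×10⁻⁴/1.646×10⁻²) = ln(0.000578535)/ln(0.0240583) ≈ 2.0001.
Then err_7 ≈ err_6·(err_6/err_5)^p = 2.291×10⁻⁷·(0.000578535)^2.0001 = 2.291×10⁻⁷·3.34453e-07 ≈ 7.662e-14.

7.7e-14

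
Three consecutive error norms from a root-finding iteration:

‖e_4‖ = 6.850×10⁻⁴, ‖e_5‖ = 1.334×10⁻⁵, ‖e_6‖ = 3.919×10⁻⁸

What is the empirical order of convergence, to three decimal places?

p ≈ ln(‖e_6‖/‖e_5‖) / ln(‖e_5‖/‖e_4‖)
  = ln(3.919×10⁻⁸/1.334×10⁻⁵) / ln(1.334×10⁻⁵/6.850×10⁻⁴)
  = ln(0.00293778) / ln(0.0194745)
  = -5.830101 / -3.938649 ≈ 1.480229

1.480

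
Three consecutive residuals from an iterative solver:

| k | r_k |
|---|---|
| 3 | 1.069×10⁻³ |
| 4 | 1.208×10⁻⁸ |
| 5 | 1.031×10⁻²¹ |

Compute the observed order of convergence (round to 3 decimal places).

2.642

p ≈ ln(r_5/r_4) / ln(r_4/r_3)
  = ln(1.031×10⁻²¹/1.208×10⁻⁸) / ln(1.208×10⁻⁸/1.069×10⁻³)
  = ln(8.53477e-14) / ln(1.13003e-05)
  = -30.092043 / -11.390681 ≈ 2.641812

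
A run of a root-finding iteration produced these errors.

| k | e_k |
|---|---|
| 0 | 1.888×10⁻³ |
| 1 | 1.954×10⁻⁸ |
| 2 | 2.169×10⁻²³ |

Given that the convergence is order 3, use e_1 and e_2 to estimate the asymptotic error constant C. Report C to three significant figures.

2.91

C ≈ e_2 / e_1^3
  = 2.169×10⁻²³ / (1.954×10⁻⁸)^3
  = 2.169×10⁻²³ / 7.4606e-24 ≈ 2.9073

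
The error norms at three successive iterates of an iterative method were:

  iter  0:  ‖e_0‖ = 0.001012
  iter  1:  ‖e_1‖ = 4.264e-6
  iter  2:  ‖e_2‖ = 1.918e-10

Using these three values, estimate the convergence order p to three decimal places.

1.830

p ≈ ln(‖e_2‖/‖e_1‖) / ln(‖e_1‖/‖e_0‖)
  = ln(1.918e-10/4.264e-6) / ln(4.264e-6/0.001012)
  = ln(4.49812e-05) / ln(0.00421344)
  = -10.009266 / -5.469476 ≈ 1.830023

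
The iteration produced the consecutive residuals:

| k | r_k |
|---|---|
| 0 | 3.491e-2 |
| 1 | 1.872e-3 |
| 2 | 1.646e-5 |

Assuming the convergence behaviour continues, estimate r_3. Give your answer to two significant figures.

7.8e-9

First estimate the order: p ≈ ln(r_2/r_1) / ln(r_1/r_0) = ln(1.646e-5/1.872e-3)/ln(1.872e-3/3.491e-2) = ln(0.00879274)/ln(0.0536236) ≈ 1.6180.
Then r_3 ≈ r_2·(r_2/r_1)^p = 1.646e-5·(0.00879274)^1.6180 = 1.646e-5·0.000471621 ≈ 7.763e-09.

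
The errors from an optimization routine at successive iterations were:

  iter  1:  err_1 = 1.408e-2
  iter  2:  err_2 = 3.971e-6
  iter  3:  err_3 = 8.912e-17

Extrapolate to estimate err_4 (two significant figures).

First estimate the order: p ≈ ln(err_3/err_2) / ln(err_2/err_1) = ln(8.912e-17/3.971e-6)/ln(3.971e-6/1.408e-2) = ln(2.24427e-11)/ln(0.000282031) ≈ 2.9999.
Then err_4 ≈ err_3·(err_3/err_2)^p = 8.912e-17·(2.24427e-11)^2.9999 = 8.912e-17·1.13316e-32 ≈ 1.01e-48.

1.0e-48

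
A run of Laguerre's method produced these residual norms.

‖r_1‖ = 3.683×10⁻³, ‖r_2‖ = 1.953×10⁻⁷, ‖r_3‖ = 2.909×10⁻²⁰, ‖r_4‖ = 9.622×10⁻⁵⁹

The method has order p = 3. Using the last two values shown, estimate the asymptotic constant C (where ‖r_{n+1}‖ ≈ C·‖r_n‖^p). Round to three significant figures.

3.91

C ≈ ‖r_4‖ / ‖r_3‖^3
  = 9.622×10⁻⁵⁹ / (2.909×10⁻²⁰)^3
  = 9.622×10⁻⁵⁹ / 2.46168e-59 ≈ 3.9087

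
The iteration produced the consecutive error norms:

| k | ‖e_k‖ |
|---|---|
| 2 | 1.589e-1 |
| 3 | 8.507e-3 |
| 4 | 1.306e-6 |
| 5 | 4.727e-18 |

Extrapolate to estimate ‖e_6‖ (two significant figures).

2.2e-52

First estimate the order: p ≈ ln(‖e_5‖/‖e_4‖) / ln(‖e_4‖/‖e_3‖) = ln(4.727e-18/1.306e-6)/ln(1.306e-6/8.507e-3) = ln(3.61945e-12)/ln(0.000153521) ≈ 3.0000.
Then ‖e_6‖ ≈ ‖e_5‖·(‖e_5‖/‖e_4‖)^p = 4.727e-18·(3.61945e-12)^3.0000 = 4.727e-18·4.74163e-35 ≈ 2.241e-52.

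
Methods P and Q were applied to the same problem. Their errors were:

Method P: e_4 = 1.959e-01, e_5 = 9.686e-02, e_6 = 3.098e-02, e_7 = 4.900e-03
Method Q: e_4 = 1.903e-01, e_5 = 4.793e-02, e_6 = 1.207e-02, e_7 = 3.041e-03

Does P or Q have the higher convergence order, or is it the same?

Method P: p ≈ ln(4.900e-03/3.098e-02)/ln(3.098e-02/9.686e-02) ≈ 1.62.
Method Q: p ≈ ln(3.041e-03/1.207e-02)/ln(1.207e-02/4.793e-02) ≈ 1.00.
Method P has the higher order (≈1.6 vs ≈1.0).

P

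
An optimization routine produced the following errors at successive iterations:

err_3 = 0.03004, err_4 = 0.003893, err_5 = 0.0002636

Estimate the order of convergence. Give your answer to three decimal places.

1.318

p ≈ ln(err_5/err_4) / ln(err_4/err_3)
  = ln(0.0002636/0.003893) / ln(0.003893/0.03004)
  = ln(0.0677113) / ln(0.129594)
  = -2.692502 / -2.043349 ≈ 1.317691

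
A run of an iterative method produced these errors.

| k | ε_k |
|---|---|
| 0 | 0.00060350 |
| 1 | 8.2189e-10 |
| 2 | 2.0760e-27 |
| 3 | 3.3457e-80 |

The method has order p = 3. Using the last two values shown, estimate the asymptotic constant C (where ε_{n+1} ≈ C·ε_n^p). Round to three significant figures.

C ≈ ε_3 / ε_2^3
  = 3.3457e-80 / (2.0760e-27)^3
  = 3.3457e-80 / 8.94709e-81 ≈ 3.7394

3.74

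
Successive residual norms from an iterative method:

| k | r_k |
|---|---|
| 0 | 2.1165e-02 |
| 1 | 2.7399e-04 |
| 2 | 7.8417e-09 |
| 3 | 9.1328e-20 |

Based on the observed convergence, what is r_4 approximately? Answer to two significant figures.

4.4e-46

First estimate the order: p ≈ ln(r_3/r_2) / ln(r_2/r_1) = ln(9.1328e-20/7.8417e-09)/ln(7.8417e-09/2.7399e-04) = ln(1.16465e-11)/ln(2.86204e-05) ≈ 2.4066.
Then r_4 ≈ r_3·(r_3/r_2)^p = 9.1328e-20·(1.16465e-11)^2.4066 = 9.1328e-20·4.86078e-27 ≈ 4.439e-46.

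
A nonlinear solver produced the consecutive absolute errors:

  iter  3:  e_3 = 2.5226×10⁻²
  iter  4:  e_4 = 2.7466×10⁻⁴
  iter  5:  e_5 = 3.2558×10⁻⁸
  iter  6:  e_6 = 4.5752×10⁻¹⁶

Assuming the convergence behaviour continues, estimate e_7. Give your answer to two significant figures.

9.0e-32

First estimate the order: p ≈ ln(e_6/e_5) / ln(e_5/e_4) = ln(4.5752×10⁻¹⁶/3.2558×10⁻⁸)/ln(3.2558×10⁻⁸/2.7466×10⁻⁴) = ln(1.40525e-08)/ln(0.000118539) ≈ 2.0000.
Then e_7 ≈ e_6·(e_6/e_5)^p = 4.5752×10⁻¹⁶·(1.40525e-08)^2.0000 = 4.5752×10⁻¹⁶·1.97473e-16 ≈ 9.035e-32.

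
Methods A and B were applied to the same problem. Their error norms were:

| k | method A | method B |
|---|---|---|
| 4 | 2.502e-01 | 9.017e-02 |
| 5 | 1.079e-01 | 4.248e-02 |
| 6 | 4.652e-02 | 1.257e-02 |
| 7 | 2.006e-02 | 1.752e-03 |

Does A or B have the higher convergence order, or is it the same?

B

Method A: p ≈ ln(2.006e-02/4.652e-02)/ln(4.652e-02/1.079e-01) ≈ 1.00.
Method B: p ≈ ln(1.752e-03/1.257e-02)/ln(1.257e-02/4.248e-02) ≈ 1.62.
Method B has the higher order (≈1.6 vs ≈1.0).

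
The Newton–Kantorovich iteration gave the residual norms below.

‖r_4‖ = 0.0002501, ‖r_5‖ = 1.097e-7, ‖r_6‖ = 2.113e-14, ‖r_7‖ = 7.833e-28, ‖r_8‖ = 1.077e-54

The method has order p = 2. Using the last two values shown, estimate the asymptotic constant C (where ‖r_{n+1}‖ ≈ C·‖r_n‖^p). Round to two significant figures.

C ≈ ‖r_8‖ / ‖r_7‖^2
  = 1.077e-54 / (7.833e-28)^2
  = 1.077e-54 / 6.13559e-55 ≈ 1.7553

1.8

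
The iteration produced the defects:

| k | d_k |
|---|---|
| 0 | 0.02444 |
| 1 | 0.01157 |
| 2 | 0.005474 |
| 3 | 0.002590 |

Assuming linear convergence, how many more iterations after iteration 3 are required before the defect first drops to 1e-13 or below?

Rate ρ ≈ d_3/d_2 = 0.002590/0.005474 = 0.4731.
After j more steps, d_{3+j} ≈ 0.002590·ρ^j; need ρ^j ≤ 1e-13/0.002590 = 3.861e-11.
j ≥ ln(3.861e-11)/ln(0.4731) = -23.9775/-0.74845 = 32.036.
So 33 more iterations are needed.

33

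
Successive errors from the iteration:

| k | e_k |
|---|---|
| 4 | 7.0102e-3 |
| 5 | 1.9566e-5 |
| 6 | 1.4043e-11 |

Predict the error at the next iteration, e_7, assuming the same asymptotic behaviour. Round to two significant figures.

First estimate the order: p ≈ ln(e_6/e_5) / ln(e_5/e_4) = ln(1.4043e-11/1.9566e-5)/ln(1.9566e-5/7.0102e-3) = ln(7.17725e-07)/ln(0.00279108) ≈ 2.4054.
Then e_7 ≈ e_6·(e_6/e_5)^p = 1.4043e-11·(7.17725e-07)^2.4054 = 1.4043e-11·1.66388e-15 ≈ 2.337e-26.

2.3e-26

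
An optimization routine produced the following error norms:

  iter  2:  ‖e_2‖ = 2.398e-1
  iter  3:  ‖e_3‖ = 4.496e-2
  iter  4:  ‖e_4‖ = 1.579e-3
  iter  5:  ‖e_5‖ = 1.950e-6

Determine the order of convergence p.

Consecutive ratios: ‖e_5‖/‖e_4‖ = 1.950e-6/1.579e-3 = 0.00123496, ‖e_4‖/‖e_3‖ = 1.579e-3/4.496e-2 = 0.0351201.
p ≈ ln(0.00123496)/ln(0.0351201) = -6.6967/-3.3490 ≈ 2.00.
So the convergence is quadratic (order 2).

2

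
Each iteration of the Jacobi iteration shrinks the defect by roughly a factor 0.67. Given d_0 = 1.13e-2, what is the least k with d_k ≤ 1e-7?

After k steps, d_k ≈ 1.13e-2·0.67^k.
Need 0.67^k ≤ 1e-7/1.13e-2 = 8.84956e-06.
k ≥ ln(8.84956e-06)/ln(0.67) = -11.6351/-0.40048 = 29.053.
Smallest integer k = 30.

30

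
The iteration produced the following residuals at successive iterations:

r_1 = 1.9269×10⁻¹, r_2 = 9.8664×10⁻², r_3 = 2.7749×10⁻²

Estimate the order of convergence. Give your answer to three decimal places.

p ≈ ln(r_3/r_2) / ln(r_2/r_1)
  = ln(2.7749×10⁻²/9.8664×10⁻²) / ln(9.8664×10⁻²/1.9269×10⁻¹)
  = ln(0.281247) / ln(0.512035)
  = -1.268522 / -0.669362 ≈ 1.895121

1.895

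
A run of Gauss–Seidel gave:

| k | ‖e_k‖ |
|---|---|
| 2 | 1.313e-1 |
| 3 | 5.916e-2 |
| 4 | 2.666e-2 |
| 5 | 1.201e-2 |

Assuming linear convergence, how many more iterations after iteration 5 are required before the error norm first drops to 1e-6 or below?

Rate ρ ≈ ‖e_5‖/‖e_4‖ = 1.201e-2/2.666e-2 = 0.4505.
After j more steps, ‖e_{5+j}‖ ≈ 1.201e-2·ρ^j; need ρ^j ≤ 1e-6/1.201e-2 = 8.32639e-05.
j ≥ ln(8.32639e-05)/ln(0.4505) = -9.3935/-0.79740 = 11.780.
So 12 more iterations are needed.

12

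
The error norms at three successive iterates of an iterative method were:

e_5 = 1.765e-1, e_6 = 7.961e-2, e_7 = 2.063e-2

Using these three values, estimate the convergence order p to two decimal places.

p ≈ ln(e_7/e_6) / ln(e_6/e_5)
  = ln(2.063e-2/7.961e-2) / ln(7.961e-2/1.765e-1)
  = ln(0.259138) / ln(0.451048)
  = -1.35039 / -0.79618 ≈ 1.69609

1.70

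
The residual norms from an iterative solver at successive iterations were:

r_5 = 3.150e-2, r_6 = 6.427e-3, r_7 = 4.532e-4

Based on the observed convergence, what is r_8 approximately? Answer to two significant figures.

5.4e-6

First estimate the order: p ≈ ln(r_7/r_6) / ln(r_6/r_5) = ln(4.532e-4/6.427e-3)/ln(6.427e-3/3.150e-2) = ln(0.070515)/ln(0.204032) ≈ 1.6684.
Then r_8 ≈ r_7·(r_7/r_6)^p = 4.532e-4·(0.070515)^1.6684 = 4.532e-4·0.0119804 ≈ 5.43e-06.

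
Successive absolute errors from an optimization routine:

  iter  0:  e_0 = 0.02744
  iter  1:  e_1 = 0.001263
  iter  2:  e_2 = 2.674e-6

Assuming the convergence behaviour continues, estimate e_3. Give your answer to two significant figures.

1.2e-11

First estimate the order: p ≈ ln(e_2/e_1) / ln(e_1/e_0) = ln(2.674e-6/0.001263)/ln(0.001263/0.02744) = ln(0.00211718)/ln(0.0460277) ≈ 2.0002.
Then e_3 ≈ e_2·(e_2/e_1)^p = 2.674e-6·(0.00211718)^2.0002 = 2.674e-6·4.47693e-06 ≈ 1.197e-11.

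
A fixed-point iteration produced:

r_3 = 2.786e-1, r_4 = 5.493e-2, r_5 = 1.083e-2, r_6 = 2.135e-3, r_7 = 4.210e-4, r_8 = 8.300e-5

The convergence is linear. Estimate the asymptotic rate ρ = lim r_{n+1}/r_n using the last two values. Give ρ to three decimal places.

ρ ≈ r_8/r_7 = 8.300e-5/4.210e-4 = 0.19715

0.197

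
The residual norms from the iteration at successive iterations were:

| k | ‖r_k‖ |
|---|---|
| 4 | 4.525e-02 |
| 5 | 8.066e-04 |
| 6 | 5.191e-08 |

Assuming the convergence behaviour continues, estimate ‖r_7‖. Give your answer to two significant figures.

4.7e-18

First estimate the order: p ≈ ln(‖r_6‖/‖r_5‖) / ln(‖r_5‖/‖r_4‖) = ln(5.191e-08/8.066e-04)/ln(8.066e-04/4.525e-02) = ln(6.43566e-05)/ln(0.0178254) ≈ 2.3965.
Then ‖r_7‖ ≈ ‖r_6‖·(‖r_6‖/‖r_5‖)^p = 5.191e-08·(6.43566e-05)^2.3965 = 5.191e-08·9.0218e-11 ≈ 4.683e-18.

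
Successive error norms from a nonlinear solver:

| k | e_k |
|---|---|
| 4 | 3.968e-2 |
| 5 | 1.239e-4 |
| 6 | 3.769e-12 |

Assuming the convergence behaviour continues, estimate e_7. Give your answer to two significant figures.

1.1e-34

First estimate the order: p ≈ ln(e_6/e_5) / ln(e_5/e_4) = ln(3.769e-12/1.239e-4)/ln(1.239e-4/3.968e-2) = ln(3.04197e-08)/ln(0.00312248) ≈ 3.0001.
Then e_7 ≈ e_6·(e_6/e_5)^p = 3.769e-12·(3.04197e-08)^3.0001 = 3.769e-12·2.81004e-23 ≈ 1.059e-34.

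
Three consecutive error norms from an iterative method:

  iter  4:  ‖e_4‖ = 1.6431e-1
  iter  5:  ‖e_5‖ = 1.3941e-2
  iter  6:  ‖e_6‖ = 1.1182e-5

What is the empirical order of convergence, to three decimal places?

p ≈ ln(‖e_6‖/‖e_5‖) / ln(‖e_5‖/‖e_4‖)
  = ln(1.1182e-5/1.3941e-2) / ln(1.3941e-2/1.6431e-1)
  = ln(0.000802095) / ln(0.0848457)
  = -7.128284 / -2.466921 ≈ 2.889547

2.890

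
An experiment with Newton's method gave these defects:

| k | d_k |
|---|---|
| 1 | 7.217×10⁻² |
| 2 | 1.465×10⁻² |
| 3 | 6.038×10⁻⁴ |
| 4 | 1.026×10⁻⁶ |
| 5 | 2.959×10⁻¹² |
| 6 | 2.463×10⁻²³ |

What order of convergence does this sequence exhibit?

2

Consecutive ratios: d_6/d_5 = 2.463×10⁻²³/2.959×10⁻¹² = 8.32376e-12, d_5/d_4 = 2.959×10⁻¹²/1.026×10⁻⁶ = 2.88402e-06.
p ≈ ln(8.32376e-12)/ln(2.88402e-06) = -25.5119/-12.7563 ≈ 2.00.
So the convergence is quadratic (order 2).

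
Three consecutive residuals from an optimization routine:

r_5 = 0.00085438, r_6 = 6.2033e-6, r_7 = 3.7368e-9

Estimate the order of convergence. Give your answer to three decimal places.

1.505

p ≈ ln(r_7/r_6) / ln(r_6/r_5)
  = ln(3.7368e-9/6.2033e-6) / ln(6.2033e-6/0.00085438)
  = ln(0.000602389) / ln(0.00726059)
  = -7.414607 / -4.925294 ≈ 1.505414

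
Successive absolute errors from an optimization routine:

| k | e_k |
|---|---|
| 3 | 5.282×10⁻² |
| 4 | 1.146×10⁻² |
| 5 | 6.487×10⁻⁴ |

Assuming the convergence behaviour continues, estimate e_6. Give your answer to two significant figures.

First estimate the order: p ≈ ln(e_5/e_4) / ln(e_4/e_3) = ln(6.487×10⁻⁴/1.146×10⁻²)/ln(1.146×10⁻²/5.282×10⁻²) = ln(0.0566056)/ln(0.216963) ≈ 1.8793.
Then e_6 ≈ e_5·(e_5/e_4)^p = 6.487×10⁻⁴·(0.0566056)^1.8793 = 6.487×10⁻⁴·0.00453157 ≈ 2.94e-06.

2.9e-6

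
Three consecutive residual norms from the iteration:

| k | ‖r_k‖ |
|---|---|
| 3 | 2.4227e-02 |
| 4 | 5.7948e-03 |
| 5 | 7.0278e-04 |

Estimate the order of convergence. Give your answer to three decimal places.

p ≈ ln(‖r_5‖/‖r_4‖) / ln(‖r_4‖/‖r_3‖)
  = ln(7.0278e-04/5.7948e-03) / ln(5.7948e-03/2.4227e-02)
  = ln(0.121278) / ln(0.239188)
  = -2.109670 / -1.430505 ≈ 1.474773

1.475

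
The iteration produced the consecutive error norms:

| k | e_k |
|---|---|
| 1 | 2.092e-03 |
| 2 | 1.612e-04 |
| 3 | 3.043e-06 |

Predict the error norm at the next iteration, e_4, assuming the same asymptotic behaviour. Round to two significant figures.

First estimate the order: p ≈ ln(e_3/e_2) / ln(e_2/e_1) = ln(3.043e-06/1.612e-04)/ln(1.612e-04/2.092e-03) = ln(0.0188772)/ln(0.0770554) ≈ 1.5487.
Then e_4 ≈ e_3·(e_3/e_2)^p = 3.043e-06·(0.0188772)^1.5487 = 3.043e-06·0.00213769 ≈ 6.505e-09.

6.5e-9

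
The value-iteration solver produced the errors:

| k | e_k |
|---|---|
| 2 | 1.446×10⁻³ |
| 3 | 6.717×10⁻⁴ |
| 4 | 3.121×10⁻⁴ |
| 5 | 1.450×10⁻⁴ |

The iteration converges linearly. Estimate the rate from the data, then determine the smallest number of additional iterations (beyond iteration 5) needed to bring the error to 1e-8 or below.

Rate ρ ≈ e_5/e_4 = 1.450×10⁻⁴/3.121×10⁻⁴ = 0.4646.
After j more steps, e_{5+j} ≈ 1.450×10⁻⁴·ρ^j; need ρ^j ≤ 1e-8/1.450×10⁻⁴ = 6.89655e-05.
j ≥ ln(6.89655e-05)/ln(0.4646) = -9.5819/-0.76658 = 12.500.
So 13 more iterations are needed.

13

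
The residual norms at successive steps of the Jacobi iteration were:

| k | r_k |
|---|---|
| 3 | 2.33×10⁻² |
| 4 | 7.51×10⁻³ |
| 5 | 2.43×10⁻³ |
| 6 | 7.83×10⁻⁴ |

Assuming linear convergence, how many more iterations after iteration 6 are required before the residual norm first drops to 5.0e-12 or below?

17

Rate ρ ≈ r_6/r_5 = 7.83×10⁻⁴/2.43×10⁻³ = 0.3222.
After j more steps, r_{6+j} ≈ 7.83×10⁻⁴·ρ^j; need ρ^j ≤ 5.0e-12/7.83×10⁻⁴ = 6.3857e-09.
j ≥ ln(6.3857e-09)/ln(0.3222) = -18.8692/-1.13258 = 16.660.
So 17 more iterations are needed.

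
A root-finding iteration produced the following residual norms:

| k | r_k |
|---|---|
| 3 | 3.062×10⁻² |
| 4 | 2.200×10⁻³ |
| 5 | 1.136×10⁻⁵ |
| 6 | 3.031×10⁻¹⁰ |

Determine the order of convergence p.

2

Consecutive ratios: r_6/r_5 = 3.031×10⁻¹⁰/1.136×10⁻⁵ = 2.66813e-05, r_5/r_4 = 1.136×10⁻⁵/2.200×10⁻³ = 0.00516364.
p ≈ ln(2.66813e-05)/ln(0.00516364) = -10.5315/-5.2661 ≈ 2.00.
So the convergence is quadratic (order 2).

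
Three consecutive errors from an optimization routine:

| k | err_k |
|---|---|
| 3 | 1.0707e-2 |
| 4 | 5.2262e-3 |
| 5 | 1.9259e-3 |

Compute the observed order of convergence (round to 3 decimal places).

p ≈ ln(err_5/err_4) / ln(err_4/err_3)
  = ln(1.9259e-3/5.2262e-3) / ln(5.2262e-3/1.0707e-2)
  = ln(0.368509) / ln(0.488111)
  = -0.998290 / -0.717212 ≈ 1.391904

1.392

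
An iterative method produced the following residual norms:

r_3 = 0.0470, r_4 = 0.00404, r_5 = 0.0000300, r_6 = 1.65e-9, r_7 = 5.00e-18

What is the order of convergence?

2

Consecutive ratios: r_7/r_6 = 5.00e-18/1.65e-9 = 3.0303e-09, r_6/r_5 = 1.65e-9/0.0000300 = 5.5e-05.
p ≈ ln(3.0303e-09)/ln(5.5e-05) = -19.6146/-9.8082 ≈ 2.00.
So the convergence is quadratic (order 2).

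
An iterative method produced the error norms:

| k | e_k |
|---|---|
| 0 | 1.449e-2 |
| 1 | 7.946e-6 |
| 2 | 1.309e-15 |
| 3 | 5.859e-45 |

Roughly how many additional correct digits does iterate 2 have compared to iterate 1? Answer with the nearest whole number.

10

Digits gained ≈ log₁₀(e_1/e_2) = log₁₀(7.946e-6/1.309e-15) = log₁₀(6.07028e+09) ≈ 9.783.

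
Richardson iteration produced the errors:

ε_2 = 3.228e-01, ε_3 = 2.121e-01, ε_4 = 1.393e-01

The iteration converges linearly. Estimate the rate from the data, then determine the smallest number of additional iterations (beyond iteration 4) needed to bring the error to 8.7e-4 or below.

Rate ρ ≈ ε_4/ε_3 = 1.393e-01/2.121e-01 = 0.6568.
After j more steps, ε_{4+j} ≈ 1.393e-01·ρ^j; need ρ^j ≤ 8.7e-4/1.393e-01 = 0.00624551.
j ≥ ln(0.00624551)/ln(0.6568) = -5.0759/-0.42038 = 12.075.
So 13 more iterations are needed.

13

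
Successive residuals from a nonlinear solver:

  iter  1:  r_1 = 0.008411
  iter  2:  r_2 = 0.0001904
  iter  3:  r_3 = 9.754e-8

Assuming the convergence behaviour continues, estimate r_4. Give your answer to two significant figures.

First estimate the order: p ≈ ln(r_3/r_2) / ln(r_2/r_1) = ln(9.754e-8/0.0001904)/ln(0.0001904/0.008411) = ln(0.00051229)/ln(0.022637) ≈ 2.0001.
Then r_4 ≈ r_3·(r_3/r_2)^p = 9.754e-8·(0.00051229)^2.0001 = 9.754e-8·2.62242e-07 ≈ 2.558e-14.

2.6e-14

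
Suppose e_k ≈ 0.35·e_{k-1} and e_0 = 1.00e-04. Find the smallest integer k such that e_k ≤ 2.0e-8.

9

After k steps, e_k ≈ 1.00e-04·0.35^k.
Need 0.35^k ≤ 2.0e-8/1.00e-04 = 0.0002.
k ≥ ln(0.0002)/ln(0.35) = -8.5172/-1.04982 = 8.113.
Smallest integer k = 9.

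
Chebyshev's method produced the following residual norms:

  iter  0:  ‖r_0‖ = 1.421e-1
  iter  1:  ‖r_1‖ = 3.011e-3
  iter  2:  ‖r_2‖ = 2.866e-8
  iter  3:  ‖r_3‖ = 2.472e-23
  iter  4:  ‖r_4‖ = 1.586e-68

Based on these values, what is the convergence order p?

Consecutive ratios: ‖r_4‖/‖r_3‖ = 1.586e-68/2.472e-23 = 6.41586e-46, ‖r_3‖/‖r_2‖ = 2.472e-23/2.866e-8 = 8.62526e-16.
p ≈ ln(6.41586e-46)/ln(8.62526e-16) = -104.0601/-34.6867 ≈ 3.00.
So the convergence is cubic (order 3).

3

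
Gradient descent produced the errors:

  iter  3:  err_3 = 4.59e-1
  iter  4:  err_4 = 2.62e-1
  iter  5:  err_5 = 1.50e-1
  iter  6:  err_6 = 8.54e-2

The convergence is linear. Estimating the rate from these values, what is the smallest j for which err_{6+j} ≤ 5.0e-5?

14

Rate ρ ≈ err_6/err_5 = 8.54e-2/1.50e-1 = 0.5693.
After j more steps, err_{6+j} ≈ 8.54e-2·ρ^j; need ρ^j ≤ 5.0e-5/8.54e-2 = 0.00058548.
j ≥ ln(0.00058548)/ln(0.5693) = -7.4431/-0.56335 = 13.212.
So 14 more iterations are needed.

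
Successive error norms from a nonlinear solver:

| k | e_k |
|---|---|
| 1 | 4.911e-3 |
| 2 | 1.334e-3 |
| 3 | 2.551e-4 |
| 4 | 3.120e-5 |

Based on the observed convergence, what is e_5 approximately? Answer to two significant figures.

2.2e-6

First estimate the order: p ≈ ln(e_4/e_3) / ln(e_3/e_2) = ln(3.120e-5/2.551e-4)/ln(2.551e-4/1.334e-3) = ln(0.122305)/ln(0.191229) ≈ 1.2702.
Then e_5 ≈ e_4·(e_4/e_3)^p = 3.120e-5·(0.122305)^1.2702 = 3.120e-5·0.0693221 ≈ 2.163e-06.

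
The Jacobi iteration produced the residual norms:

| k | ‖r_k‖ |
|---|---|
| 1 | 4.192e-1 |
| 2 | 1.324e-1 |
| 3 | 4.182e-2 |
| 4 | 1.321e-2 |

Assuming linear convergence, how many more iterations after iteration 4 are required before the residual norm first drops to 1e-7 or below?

Rate ρ ≈ ‖r_4‖/‖r_3‖ = 1.321e-2/4.182e-2 = 0.3159.
After j more steps, ‖r_{4+j}‖ ≈ 1.321e-2·ρ^j; need ρ^j ≤ 1e-7/1.321e-2 = 7.57002e-06.
j ≥ ln(7.57002e-06)/ln(0.3159) = -11.7913/-1.15233 = 10.233.
So 11 more iterations are needed.

11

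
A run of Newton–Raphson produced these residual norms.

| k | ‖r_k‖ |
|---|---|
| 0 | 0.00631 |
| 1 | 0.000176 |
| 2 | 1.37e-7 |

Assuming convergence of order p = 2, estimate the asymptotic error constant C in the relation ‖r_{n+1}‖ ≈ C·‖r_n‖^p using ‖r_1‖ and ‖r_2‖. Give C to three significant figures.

C ≈ ‖r_2‖ / ‖r_1‖^2
  = 1.37e-7 / (0.000176)^2
  = 1.37e-7 / 3.0976e-08 ≈ 4.4228

4.42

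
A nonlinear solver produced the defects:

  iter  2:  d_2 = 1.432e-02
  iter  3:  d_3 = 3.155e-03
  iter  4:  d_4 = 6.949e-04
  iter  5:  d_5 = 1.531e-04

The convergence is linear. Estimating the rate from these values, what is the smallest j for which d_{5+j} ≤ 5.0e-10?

9

Rate ρ ≈ d_5/d_4 = 1.531e-04/6.949e-04 = 0.2203.
After j more steps, d_{5+j} ≈ 1.531e-04·ρ^j; need ρ^j ≤ 5.0e-10/1.531e-04 = 3.26584e-06.
j ≥ ln(3.26584e-06)/ln(0.2203) = -12.6320/-1.51277 = 8.350.
So 9 more iterations are needed.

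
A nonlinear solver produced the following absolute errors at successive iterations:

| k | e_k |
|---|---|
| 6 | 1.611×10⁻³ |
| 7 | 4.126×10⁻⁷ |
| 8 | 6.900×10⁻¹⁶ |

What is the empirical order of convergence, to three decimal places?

p ≈ ln(e_8/e_7) / ln(e_7/e_6)
  = ln(6.900×10⁻¹⁶/4.126×10⁻⁷) / ln(4.126×10⁻⁷/1.611×10⁻³)
  = ln(1.67232e-09) / ln(0.000256114)
  = -20.209054 / -8.269888 ≈ 2.443691

2.444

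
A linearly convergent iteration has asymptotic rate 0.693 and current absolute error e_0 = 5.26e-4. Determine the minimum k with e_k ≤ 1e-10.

After k steps, e_k ≈ 5.26e-4·0.693^k.
Need 0.693^k ≤ 1e-10/5.26e-4 = 1.90114e-07.
k ≥ ln(1.90114e-07)/ln(0.693) = -15.4756/-0.36673 = 42.199.
Smallest integer k = 43.

43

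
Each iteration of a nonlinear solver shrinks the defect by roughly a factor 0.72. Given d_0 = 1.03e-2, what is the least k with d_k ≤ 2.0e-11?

After k steps, d_k ≈ 1.03e-2·0.72^k.
Need 0.72^k ≤ 2.0e-11/1.03e-2 = 1.94175e-09.
k ≥ ln(1.94175e-09)/ln(0.72) = -20.0597/-0.32850 = 61.065.
Smallest integer k = 62.

62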